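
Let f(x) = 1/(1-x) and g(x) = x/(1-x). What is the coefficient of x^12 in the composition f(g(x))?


First simplify the composition: f(g(x)) = 1/(1 - x/(1-x)) = (1-x)/((1-x) - x) = (1-x)/(1-2x).
Now extract the coefficient. Write (1-x)/(1-2x) = 1/(1-2x) - x/(1-2x).
The coefficient of x^n in 1/(1-2x) is 2^n, and in x/(1-2x) is 2^(n-1) (for n >= 1).
So the coefficient of x^12 is 2^12 - 2^11 = 4096 - 2048 = 2048.

2048


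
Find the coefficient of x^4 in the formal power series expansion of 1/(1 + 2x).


Write 1/(1 + c x) = 1/(1 - (-c) x) and apply the geometric-series identity
1/(1 - y) = sum_{k>=0} y^k to get 1/(1 + c x) = sum_{k>=0} (-c)^k x^k.
So the coefficient of x^k is (-c)^k = (-1)^k * c^k.
Here c = 2 and k = 4:
(-2)^4 = 1 * 16 = 16

16


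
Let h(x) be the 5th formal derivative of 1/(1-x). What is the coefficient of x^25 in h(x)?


Differentiating 5 times: d^5/dx^5 [1/(1-x)] = 5!/(1-x)^6.
The expansion 1/(1-x)^6 = sum_{k>=0} C(k+5, 5) x^k, so the coefficient of x^n in 5!/(1-x)^6 is 5! * C(n+5, 5).
For n = 25: 120 * C(30, 5) = 120 * 142506 = 17100720

17100720


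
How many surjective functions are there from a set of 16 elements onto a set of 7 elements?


By inclusion-exclusion on which target elements are missed, the number of surjections from an n-set onto a k-set is
surj(n, k) = sum_{j=0}^{k} (-1)^j C(k, j) (k - j)^n.
Equivalently surj(n, k) = k! * S(n, k), where S(n, k) is the Stirling number of the second kind.
For n = 16, k = 7:
S(16, 7) = 3281882604, so
surj = 7! * 3281882604 = 5040 * 3281882604 = 16540688324160.

16540688324160


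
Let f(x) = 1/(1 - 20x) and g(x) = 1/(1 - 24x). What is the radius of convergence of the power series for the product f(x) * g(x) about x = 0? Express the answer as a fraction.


The radius of 1/(1 - 20x) is 1/20 (nearest singularity at x = 1/20), and the radius of 1/(1 - 24x) is 1/24.
The product f(x)*g(x) = 1/((1 - 20x)(1 - 24x)) has singularities at both 1/20 and 1/24, so its radius of convergence is the distance to the nearest one:
min(1/20, 1/24) = 1/24.

1/24


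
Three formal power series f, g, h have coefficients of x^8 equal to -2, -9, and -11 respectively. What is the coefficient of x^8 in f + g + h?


Series addition is componentwise:
-2 + -9 + -11
= -22

-22


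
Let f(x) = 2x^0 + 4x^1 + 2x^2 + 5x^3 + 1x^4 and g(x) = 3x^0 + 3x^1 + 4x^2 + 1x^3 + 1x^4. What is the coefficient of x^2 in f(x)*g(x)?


Cauchy product at x^2:
2*4 + 4*3 + 2*3
= 26

26


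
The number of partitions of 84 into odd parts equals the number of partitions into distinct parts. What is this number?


Computing partitions of 84 into odd parts (1, 3, 5, ...):
Using the generating function prod_{k>=0} 1/(1-x^(2k+1)),
the count is 111322

111322


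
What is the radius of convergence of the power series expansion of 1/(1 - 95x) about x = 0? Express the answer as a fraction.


Expanding 1/(1 - 95x) = sum_{k>=0} 95^k x^k, the series converges when |95x| < 1, i.e., |x| < 1/95.
So the radius of convergence is 1/95 = 1/95.

1/95


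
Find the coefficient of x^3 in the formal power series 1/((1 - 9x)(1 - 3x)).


By partial fractions or Cauchy convolution:
The coefficient equals sum_{k=0}^{3} 9^k * 3^(3-k).
= 1080

1080


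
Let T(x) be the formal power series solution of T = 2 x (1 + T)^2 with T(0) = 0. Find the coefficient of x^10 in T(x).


Apply the Lagrange inversion formula: if T = 2 x * phi(T) with phi(t) = (1 + t)^2, then [x^n] T = 2^n * (1/n) [t^(n-1)] phi(t)^n = 2^n * (1/n) [t^(n-1)] (1 + t)^(2n) = 2^n * (1/n) C(2n, n-1).
Using the identity C(2n, n-1) = C(2n, n) * n / (n+1), the unscaled factor equals C(2n, n) / (n+1) = C_n, the n-th Catalan number.
For n = 10: C_10 = C(20, 10) / 11 = 184756/11 = 16796.
With the 2^10 = 1024 factor, the coefficient is 1024 * 16796 = 17199104.

17199104


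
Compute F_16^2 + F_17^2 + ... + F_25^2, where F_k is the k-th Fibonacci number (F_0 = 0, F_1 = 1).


There is a standard identity sum_{k=0}^{N} F_k^2 = F_N * F_{N+1} (proved inductively from the telescoping relation F_k^2 = F_k F_{k+1} - F_{k-1} F_k). Then
sum_{k=16}^{25} F_k^2 = F_25 F_26 - F_15 F_16.
Computing: F_25 = 75025, F_26 = 121393, F_15 = 610, F_16 = 987.
Sum = 75025 * 121393 - 610 * 987 = 9106907755.

9106907755


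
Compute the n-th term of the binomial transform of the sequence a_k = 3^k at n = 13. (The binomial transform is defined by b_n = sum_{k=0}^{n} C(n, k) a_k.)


With a_k = 3^k, b_n = sum_{k=0}^{n} C(n, k) 3^k = (1 + 3)^n by the binomial theorem.
For n = 13: (1 + 3)^13 = 4^13 = 67108864.

67108864


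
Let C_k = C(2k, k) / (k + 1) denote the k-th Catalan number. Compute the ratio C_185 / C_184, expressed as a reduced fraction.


Using C_k = (2k)! / (k! (k+1)!), the ratio C_{k+1}/C_k simplifies to
C_{k+1}/C_k = [(2k+2)! / ((k+1)! (k+2)!)] * [k! (k+1)! / (2k)!]
 = (2k+2)(2k+1) / ((k+1)(k+2)) = 2(2k+1) / (k+2).
For k = 184: 2(2*184 + 1) / (184 + 2) = 738/186 = 123/31.

123/31


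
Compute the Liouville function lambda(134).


The Liouville function is lambda(k) = (-1)^Omega(k), where Omega(k) counts the prime factors of k with multiplicity.
Factoring: 134 = 2 * 67, so Omega(134) = 2.
lambda(134) = (-1)^2 = 1.

1


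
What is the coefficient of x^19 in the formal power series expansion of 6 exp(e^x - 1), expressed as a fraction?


exp(e^x - 1) is the exponential generating function for the Bell numbers Bell_k: exp(e^x - 1) = sum_{k>=0} Bell_k x^k / k!.
So the coefficient of x^19 in 6 exp(e^x - 1) is 6 Bell_19 / 19!.
Computing: Bell_19 = 5832742205057 and 19! = 121645100408832000, giving
6 * 5832742205057/121645100408832000 = 5832742205057/20274183401472000.

5832742205057/20274183401472000


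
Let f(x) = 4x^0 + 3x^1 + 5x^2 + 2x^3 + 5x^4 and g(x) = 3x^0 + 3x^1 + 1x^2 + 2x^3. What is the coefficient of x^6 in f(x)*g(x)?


Cauchy product at x^6:
2*2 + 5*1
= 9

9


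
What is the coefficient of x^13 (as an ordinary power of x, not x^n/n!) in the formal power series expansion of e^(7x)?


The exponential series is e^y = sum_{k>=0} y^k / k!. Substituting y = 7x gives
e^(7x) = sum_{k>=0} 7^k x^k / k!.
So the coefficient of x^n is a^n/n! with a = 7, n = 13:
7^13 / 13! = 96889010407/6227020800 = 13841287201/889574400

13841287201/889574400


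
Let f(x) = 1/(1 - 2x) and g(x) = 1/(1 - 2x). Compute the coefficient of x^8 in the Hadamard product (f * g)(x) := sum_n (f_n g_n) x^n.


f has coefficients f_k = 2^k and g has coefficients g_k = 2^k, so the Hadamard product has coefficient (f*g)_k = 2^k * 2^k = 4^k.
For k = 8: 4^8 = 65536.

65536


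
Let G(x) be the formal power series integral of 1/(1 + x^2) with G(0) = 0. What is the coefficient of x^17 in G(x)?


1/(1 + x^2) = sum_{j>=0} (-1)^j x^(2j). Integrating termwise with G(0) = 0:
G(x) = sum_{j>=0} (-1)^j x^(2j+1) / (2j+1) = arctan(x).
Only odd powers are nonzero. For x^17 write 17 = 2*8 + 1, giving
(-1)^8 / 17 = 1/17 = 1/17.

1/17


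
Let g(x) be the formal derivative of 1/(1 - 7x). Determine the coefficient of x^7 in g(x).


Differentiate termwise: d/dx sum_{k>=0} 7^k x^k = sum_{k>=1} k 7^k x^(k-1) = sum_{j>=0} (j+1) 7^(j+1) x^j.
Equivalently, d/dx [1/(1 - 7x)] = 7/(1 - 7x)^2.
For j = 7: 8 * 7^8 = 8 * 5764801 = 46118408.

46118408


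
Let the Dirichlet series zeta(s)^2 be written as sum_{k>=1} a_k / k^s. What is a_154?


The Dirichlet convolution of the constant function 1 with itself gives (1 * 1)(k) = sum_{d | k} 1 = d(k), the number of positive divisors of k.
Since zeta(s) = sum_{k>=1} 1/k^s, we have zeta(s)^2 = sum_{k>=1} d(k)/k^s, so a_k = d(k).
For k = 154: the divisors are 1, 2, 7, 11, 14, 22, 77, 154.
Count = 8.

8


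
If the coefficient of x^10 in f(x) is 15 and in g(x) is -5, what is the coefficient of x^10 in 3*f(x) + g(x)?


Scalar multiplication scales coefficients: 3 * 15 = 45.
Then add the g coefficient: 45 + -5
= 40

40


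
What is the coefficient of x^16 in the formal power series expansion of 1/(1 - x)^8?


The negative binomial / multiset identity is
1/(1 - x)^r = sum_{k>=0} C(k + r - 1, r - 1) x^k.
Here r = 8 and k = 16, so the coefficient is
C(16 + 7, 7) = C(23, 7)
= 245157

245157


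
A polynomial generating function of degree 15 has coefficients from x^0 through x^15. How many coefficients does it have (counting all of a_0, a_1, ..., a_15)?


A polynomial of degree 15 takes the form a_0 + a_1 x + ... + a_15 x^15.
The number of coefficients is 15 + 1 = 16.

16


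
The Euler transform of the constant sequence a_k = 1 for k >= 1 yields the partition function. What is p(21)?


The Euler transform converts the sequence a_k = 1 into the number of integer partitions.
Using the recurrence or dynamic programming:
p(21) = 792

792


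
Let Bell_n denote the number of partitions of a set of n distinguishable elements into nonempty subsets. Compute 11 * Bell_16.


Bell_16 can be computed from the Bell triangle or from Dobinski's identity Bell_n = (1/e) * sum_{k>=0} k^n / k!.
Computing Bell_16 = 10480142147.
Then 11 * 10480142147 = 115281563617.

115281563617


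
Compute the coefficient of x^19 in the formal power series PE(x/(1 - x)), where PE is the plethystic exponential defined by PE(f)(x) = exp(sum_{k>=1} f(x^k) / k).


For f(x) = x/(1 - x) we have
sum_{k>=1} f(x^k) / k = sum_{k>=1} (1/k) * x^k / (1 - x^k) = sum_{k, m >= 1} x^(k m) / k,
which after exponentiating simplifies to
PE(x/(1 - x)) = prod_{k>=1} 1 / (1 - x^k).
This is the generating function for the partition function p(n), so the coefficient of x^19 is p(19).
Computing p(19) by dynamic programming over parts 1, 2, ..., 19: p(19) = 490.

490


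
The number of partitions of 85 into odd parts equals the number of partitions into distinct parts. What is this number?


Computing partitions of 85 into odd parts (1, 3, 5, ...):
Using the generating function prod_{k>=0} 1/(1-x^(2k+1)),
the count is 121792

121792


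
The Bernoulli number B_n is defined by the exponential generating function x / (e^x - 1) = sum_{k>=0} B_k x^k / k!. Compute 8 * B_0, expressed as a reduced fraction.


Bernoulli numbers can also be computed recursively via B_0 = 1 and sum_{j=0}^{m} C(m+1, j) B_j = 0 for m >= 1. Odd-index Bernoulli numbers vanish for k >= 3.
Computing B_0 = 1, so 8 * B_0 = 8 * 1 = 8.

8


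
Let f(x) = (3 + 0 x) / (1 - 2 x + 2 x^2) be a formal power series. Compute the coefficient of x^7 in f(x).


Write f(x) = sum_{k>=0} a_k x^k. Multiplying both sides by 1 - 2 x + 2 x^2 gives
(1 - 2 x + 2 x^2) sum_{k>=0} a_k x^k = 3 + 0 x.
Matching coefficients:
 x^0: a_0 = 3
 x^1: a_1 - 2 a_0 = 0  =>  a_1 = 2*3 + 0 = 6
 x^k (k >= 2): a_k = 2 a_{k-1} - 2 a_{k-2}.
Iterating: a_2 = 6, a_3 = 0, a_4 = -12, a_5 = -24, a_6 = -24, a_7 = 0.
So the coefficient of x^7 is 0.

0


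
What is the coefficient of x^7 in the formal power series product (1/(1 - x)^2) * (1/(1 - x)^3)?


Combine the factors: (1/(1 - x)^2) * (1/(1 - x)^3) = 1/(1 - x)^5.
Then use 1/(1 - x)^r = sum_{k>=0} C(k + r - 1, r - 1) x^k with r = 5 and k = 7:
C(11, 4) = 330.

330


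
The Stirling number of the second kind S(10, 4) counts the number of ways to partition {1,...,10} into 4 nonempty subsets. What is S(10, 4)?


Using the explicit formula S(n,k) = (1/k!) sum_{j=0}^{k} (-1)^(k-j) C(k,j) j^n:
S(10, 4) = 34105
Equivalently, S(n,k) is n! times the coefficient of x^n in the EGF (e^x - 1)^k / k!.

34105


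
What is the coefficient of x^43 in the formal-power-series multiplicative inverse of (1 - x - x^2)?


Let the inverse be f(x) = sum_{k>=0} a_k x^k. From f(x) * (1 - x - x^2) = 1 and matching coefficients:
 x^0: a_0 = 1.
 x^1: a_1 - a_0 = 0, so a_1 = 1.
 x^k (k >= 2): a_k - a_{k-1} - a_{k-2} = 0, i.e. a_k = a_{k-1} + a_{k-2}.
This is the Fibonacci-type recurrence shifted so that a_0 = a_1 = 1.
Iterating: a_0=1, a_1=1, a_2=2, a_3=3, a_4=5, a_5=8, a_6=13, a_7=21, a_8=34, a_9=55, ...
a_43 = 701408733.

701408733


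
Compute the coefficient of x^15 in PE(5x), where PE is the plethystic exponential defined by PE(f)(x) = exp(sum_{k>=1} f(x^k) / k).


With f(x) = 5x, the exponent is sum_{k>=1} 5 x^k / k = 5 * (-ln(1 - x)). Exponentiating:
PE(5x) = exp(-5 ln(1 - x)) = 1/(1 - x)^5.
By the negative binomial expansion, [x^n] 1/(1 - x)^5 = C(n + 4, 4).
For n = 15: C(19, 4) = 3876.

3876


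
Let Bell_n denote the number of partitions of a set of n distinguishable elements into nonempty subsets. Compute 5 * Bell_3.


Bell_3 can be computed from the Bell triangle or from Dobinski's identity Bell_n = (1/e) * sum_{k>=0} k^n / k!.
Computing Bell_3 = 5.
Then 5 * 5 = 25.

25


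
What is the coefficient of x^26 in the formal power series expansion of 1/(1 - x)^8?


The negative binomial / multiset identity is
1/(1 - x)^r = sum_{k>=0} C(k + r - 1, r - 1) x^k.
Here r = 8 and k = 26, so the coefficient is
C(26 + 7, 7) = C(33, 7)
= 4272048

4272048


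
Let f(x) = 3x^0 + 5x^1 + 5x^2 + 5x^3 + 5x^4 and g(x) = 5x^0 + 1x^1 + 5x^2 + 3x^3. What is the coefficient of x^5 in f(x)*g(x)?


Cauchy product at x^5:
5*3 + 5*5 + 5*1
= 45

45


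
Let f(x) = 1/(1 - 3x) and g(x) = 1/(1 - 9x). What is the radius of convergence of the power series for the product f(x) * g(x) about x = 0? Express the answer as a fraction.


The radius of 1/(1 - 3x) is 1/3 (nearest singularity at x = 1/3), and the radius of 1/(1 - 9x) is 1/9.
The product f(x)*g(x) = 1/((1 - 3x)(1 - 9x)) has singularities at both 1/3 and 1/9, so its radius of convergence is the distance to the nearest one:
min(1/3, 1/9) = 1/9.

1/9


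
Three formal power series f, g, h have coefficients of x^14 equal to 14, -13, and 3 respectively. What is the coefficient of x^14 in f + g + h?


Series addition is componentwise:
14 + -13 + 3
= 4

4


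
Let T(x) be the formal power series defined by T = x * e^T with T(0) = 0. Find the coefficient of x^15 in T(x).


Apply the Lagrange inversion formula: if T = x * phi(T) with phi(t) = e^t, then
[x^n] T = (1/n) [t^(n-1)] phi(t)^n = (1/n) [t^(n-1)] e^(n t) = (1/n) * n^(n-1) / (n-1)! = n^(n-1) / n!.
When c = 1 this is the Cayley count of rooted labeled trees on n vertices, divided by n!.
For n = 15: 15^14 / 15! = 29192926025390625/1307674368000 = 320361328125/14350336.

320361328125/14350336


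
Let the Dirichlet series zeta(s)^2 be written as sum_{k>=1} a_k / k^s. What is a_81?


The Dirichlet convolution of the constant function 1 with itself gives (1 * 1)(k) = sum_{d | k} 1 = d(k), the number of positive divisors of k.
Since zeta(s) = sum_{k>=1} 1/k^s, we have zeta(s)^2 = sum_{k>=1} d(k)/k^s, so a_k = d(k).
For k = 81: the divisors are 1, 3, 9, 27, 81.
Count = 5.

5


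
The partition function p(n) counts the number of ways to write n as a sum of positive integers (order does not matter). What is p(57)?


Using the generating function prod_{k>=1} 1/(1-x^k), we compute p(57).
By dynamic programming over parts 1 through 57:
p(57) = 614154

614154


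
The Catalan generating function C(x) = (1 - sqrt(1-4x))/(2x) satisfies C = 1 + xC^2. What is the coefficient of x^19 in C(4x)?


Substituting x -> 4x scales the n-th coefficient by 4^n, so [x^19] C(4x) = 4^19 * C_19.
C_19 = C(2*19, 19)/(20) = 35345263800/20 = 1767263190.
So 4^19 * 1767263190 = 274877906944 * 1767263190 = 485781606686376591360.

485781606686376591360


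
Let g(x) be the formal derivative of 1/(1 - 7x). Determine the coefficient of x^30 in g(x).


Differentiate termwise: d/dx sum_{k>=0} 7^k x^k = sum_{k>=1} k 7^k x^(k-1) = sum_{j>=0} (j+1) 7^(j+1) x^j.
Equivalently, d/dx [1/(1 - 7x)] = 7/(1 - 7x)^2.
For j = 30: 31 * 7^31 = 31 * 157775382034845806615042743 = 4891036843080220005066325033.

4891036843080220005066325033


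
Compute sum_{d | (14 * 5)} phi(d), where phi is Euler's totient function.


First, 14 * 5 = 70. One classical identity is sum_{d | n} phi(d) = n (each k in [1, n] has a unique gcd with n, and among the k's with gcd(k, n) = n/d there are phi(d) of them). So the sum equals 70. We also verify directly:
Divisors of 70: 1, 2, 5, 7, 10, 14, 35, 70.
phi values: 1, 1, 4, 6, 4, 6, 24, 24.
Sum = 70.

70


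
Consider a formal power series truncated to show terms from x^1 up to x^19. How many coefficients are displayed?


From x^1 to x^19 inclusive, the count is 19 - 1 + 1 = 19.

19


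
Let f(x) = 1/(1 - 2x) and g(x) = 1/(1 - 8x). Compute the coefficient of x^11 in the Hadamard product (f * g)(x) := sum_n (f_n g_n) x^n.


f has coefficients f_k = 2^k and g has coefficients g_k = 8^k, so the Hadamard product has coefficient (f*g)_k = 2^k * 8^k = 16^k.
For k = 11: 16^11 = 17592186044416.

17592186044416


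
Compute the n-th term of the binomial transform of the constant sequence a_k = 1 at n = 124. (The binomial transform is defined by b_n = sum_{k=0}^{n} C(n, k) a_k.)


With a_k = 1 for all k, b_n = sum_{k=0}^{n} C(n, k) = 2^n by the binomial theorem.
For n = 124: 2^124 = 21267647932558653966460912964485513216.

21267647932558653966460912964485513216


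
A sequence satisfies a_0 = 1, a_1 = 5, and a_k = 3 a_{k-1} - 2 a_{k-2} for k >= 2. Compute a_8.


The characteristic equation is t^2 - 3 t + 2 = 0, with roots r_1 = 2 and r_2 = 1 (so c_1 = r_1 + r_2, c_2 = -r_1 r_2 as required).
One can use the closed form a_n = A r_1^n + B r_2^n, but direct iteration is more reliable:
a_0 = 1, a_1 = 5, a_2 = 13, a_3 = 29, a_4 = 61, a_5 = 125, a_6 = 253, a_7 = 509, a_8 = 1021.
So a_8 = 1021.

1021


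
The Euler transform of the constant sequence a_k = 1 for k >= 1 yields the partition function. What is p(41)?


The Euler transform converts the sequence a_k = 1 into the number of integer partitions.
Using the recurrence or dynamic programming:
p(41) = 44583

44583


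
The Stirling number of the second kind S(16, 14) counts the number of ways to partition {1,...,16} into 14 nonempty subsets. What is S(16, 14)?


Using the explicit formula S(n,k) = (1/k!) sum_{j=0}^{k} (-1)^(k-j) C(k,j) j^n:
S(16, 14) = 6020
Equivalently, S(n,k) is n! times the coefficient of x^n in the EGF (e^x - 1)^k / k!.

6020


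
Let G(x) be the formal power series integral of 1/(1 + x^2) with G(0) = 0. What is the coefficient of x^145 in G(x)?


1/(1 + x^2) = sum_{j>=0} (-1)^j x^(2j). Integrating termwise with G(0) = 0:
G(x) = sum_{j>=0} (-1)^j x^(2j+1) / (2j+1) = arctan(x).
Only odd powers are nonzero. For x^145 write 145 = 2*72 + 1, giving
(-1)^72 / 145 = 1/145 = 1/145.

1/145


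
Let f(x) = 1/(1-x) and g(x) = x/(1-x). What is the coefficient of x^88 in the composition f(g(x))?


First simplify the composition: f(g(x)) = 1/(1 - x/(1-x)) = (1-x)/((1-x) - x) = (1-x)/(1-2x).
Now extract the coefficient. Write (1-x)/(1-2x) = 1/(1-2x) - x/(1-2x).
The coefficient of x^n in 1/(1-2x) is 2^n, and in x/(1-2x) is 2^(n-1) (for n >= 1).
So the coefficient of x^88 is 2^88 - 2^87 = 309485009821345068724781056 - 154742504910672534362390528 = 154742504910672534362390528.

154742504910672534362390528


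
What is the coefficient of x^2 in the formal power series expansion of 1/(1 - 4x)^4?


The general identity 1/(1 - c x)^r = sum_{k>=0} c^k C(k + r - 1, r - 1) x^k follows by substituting y = c x into 1/(1 - y)^r = sum_{k>=0} C(k + r - 1, r - 1) y^k.
For c = 4, r = 4, k = 2:
4^2 * C(5, 3) = 16 * 10 = 160.

160


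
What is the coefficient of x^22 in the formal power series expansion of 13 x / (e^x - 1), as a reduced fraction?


The exponential generating function for Bernoulli numbers is
x / (e^x - 1) = sum_{k>=0} B_k x^k / k!.
So the coefficient of x^22 in 13 x / (e^x - 1) is 13 B_22 / 22!.
Computing: B_22 = 854513/138, 22! = 1124000727777607680000, giving
13 * 854513/138 / 1124000727777607680000 = 77683/1084700003030138880000.

77683/1084700003030138880000


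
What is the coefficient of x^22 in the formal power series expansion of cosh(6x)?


The Maclaurin series is cosh(t) = sum_{m>=0} t^(2m) / (2m)!, so substituting t = 6x, only even powers of x are nonzero, with coefficient of x^(2m) equal to 6^(2m) / (2m)!.
For x^22 the coefficient is 6^22/22! = 131621703842267136/1124000727777607680000 = 12754584/108919435625.

12754584/108919435625


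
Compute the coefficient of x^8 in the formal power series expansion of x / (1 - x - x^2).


Let f(x) = sum_{k>=0} a_k x^k. Multiplying f(x) * (1 - x - x^2) = x and matching coefficients gives a_0 = 0, a_1 = 1, and a_k = a_{k-1} + a_{k-2} for k >= 2. These are the Fibonacci numbers F_k.
Iterating from F_0 = 0, F_1 = 1:
F_0=0, F_1=1, F_2=1, F_3=2, F_4=3, F_5=5, F_6=8, F_7=13, F_8=21
F_8 = 21.

21


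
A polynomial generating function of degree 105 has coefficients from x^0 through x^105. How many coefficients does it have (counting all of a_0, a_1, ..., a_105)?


A polynomial of degree 105 takes the form a_0 + a_1 x + ... + a_105 x^105.
The number of coefficients is 105 + 1 = 106.

106


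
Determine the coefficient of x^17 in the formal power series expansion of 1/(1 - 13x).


The geometric series identity gives 1/(1 - c x) = sum_{k>=0} c^k x^k, so the coefficient of x^k is c^k.
Here c = 13 and k = 17.
Computing: 13^17 = 8650415919381337933

8650415919381337933


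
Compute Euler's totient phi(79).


phi(n) counts integers in [1, n] coprime to n. Using the multiplicative formula phi(n) = n * prod_{p | n} (1 - 1/p):
79 = 79, so
phi(79) = 79 * (1 - 1/79) = 78.

78


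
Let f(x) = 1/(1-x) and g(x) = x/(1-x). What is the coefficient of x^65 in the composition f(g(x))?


First simplify the composition: f(g(x)) = 1/(1 - x/(1-x)) = (1-x)/((1-x) - x) = (1-x)/(1-2x).
Now extract the coefficient. Write (1-x)/(1-2x) = 1/(1-2x) - x/(1-2x).
The coefficient of x^n in 1/(1-2x) is 2^n, and in x/(1-2x) is 2^(n-1) (for n >= 1).
So the coefficient of x^65 is 2^65 - 2^64 = 36893488147419103232 - 18446744073709551616 = 18446744073709551616.

18446744073709551616


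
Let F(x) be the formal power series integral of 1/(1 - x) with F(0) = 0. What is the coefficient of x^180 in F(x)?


1/(1 - x) = sum_{k>=0} x^k. Integrating termwise and using F(0) = 0 gives
F(x) = sum_{k>=0} x^(k+1) / (k+1) = sum_{m>=1} x^m / m = -ln(1 - x).
So the coefficient of x^180 is 1/180 = 1/180.

1/180


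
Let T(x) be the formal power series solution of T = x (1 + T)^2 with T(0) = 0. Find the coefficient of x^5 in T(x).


Apply the Lagrange inversion formula: if T = x * phi(T) with phi(t) = (1 + t)^2, then [x^n] T = (1/n) [t^(n-1)] phi(t)^n = (1/n) [t^(n-1)] (1 + t)^(2n) = (1/n) C(2n, n-1).
Using the identity C(2n, n-1) = C(2n, n) * n / (n+1), the unscaled factor equals C(2n, n) / (n+1) = C_n, the n-th Catalan number.
For n = 5: C_5 = C(10, 5) / 6 = 252/6 = 42 = 42.

42


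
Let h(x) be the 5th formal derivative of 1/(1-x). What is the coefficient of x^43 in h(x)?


Differentiating 5 times: d^5/dx^5 [1/(1-x)] = 5!/(1-x)^6.
The expansion 1/(1-x)^6 = sum_{k>=0} C(k+5, 5) x^k, so the coefficient of x^n in 5!/(1-x)^6 is 5! * C(n+5, 5).
For n = 43: 120 * C(48, 5) = 120 * 1712304 = 205476480

205476480


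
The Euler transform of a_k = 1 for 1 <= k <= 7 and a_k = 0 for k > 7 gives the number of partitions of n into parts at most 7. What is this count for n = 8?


Partitions of 8 into parts at most 7:
Using generating function (1-x)^(-1)(1-x^2)^(-1)...(1-x^7)^(-1),
the coefficient of x^8 = 21

21


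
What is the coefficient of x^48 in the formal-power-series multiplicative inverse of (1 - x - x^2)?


Let the inverse be f(x) = sum_{k>=0} a_k x^k. From f(x) * (1 - x - x^2) = 1 and matching coefficients:
 x^0: a_0 = 1.
 x^1: a_1 - a_0 = 0, so a_1 = 1.
 x^k (k >= 2): a_k - a_{k-1} - a_{k-2} = 0, i.e. a_k = a_{k-1} + a_{k-2}.
This is the Fibonacci-type recurrence shifted so that a_0 = a_1 = 1.
Iterating: a_0=1, a_1=1, a_2=2, a_3=3, a_4=5, a_5=8, a_6=13, a_7=21, a_8=34, a_9=55, ...
a_48 = 7778742049.

7778742049


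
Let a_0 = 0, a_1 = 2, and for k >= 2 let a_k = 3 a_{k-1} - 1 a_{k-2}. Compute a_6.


Iterating the recurrence forward:
a_0 = 0
a_1 = 2
a_2 = 3*2 - 1*0 = 6
a_3 = 3*6 - 1*2 = 16
a_4 = 3*16 - 1*6 = 42
a_5 = 3*42 - 1*16 = 110
a_6 = 3*110 - 1*42 = 288
So a_6 = 288.

288


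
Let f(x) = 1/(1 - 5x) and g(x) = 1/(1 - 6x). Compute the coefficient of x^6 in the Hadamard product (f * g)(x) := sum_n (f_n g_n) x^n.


f has coefficients f_k = 5^k and g has coefficients g_k = 6^k, so the Hadamard product has coefficient (f*g)_k = 5^k * 6^k = 30^k.
For k = 6: 30^6 = 729000000.

729000000


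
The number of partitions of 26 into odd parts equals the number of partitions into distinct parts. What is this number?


Computing partitions of 26 into odd parts (1, 3, 5, ...):
Using the generating function prod_{k>=0} 1/(1-x^(2k+1)),
the count is 165

165


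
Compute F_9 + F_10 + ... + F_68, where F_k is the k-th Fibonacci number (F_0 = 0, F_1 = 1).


Use the identity sum_{k=0}^{N} F_k = F_{N+2} - 1 (which follows from F_{k+2} - F_{k+1} = F_k). Then
sum_{k=9}^{68} F_k = (F_{70} - 1) - (F_{10} - 1) = F_{70} - F_{10}.
Computing: F_{70} = 190392490709135, F_{10} = 55, so
Sum = 190392490709135 - 55 = 190392490709080.

190392490709080


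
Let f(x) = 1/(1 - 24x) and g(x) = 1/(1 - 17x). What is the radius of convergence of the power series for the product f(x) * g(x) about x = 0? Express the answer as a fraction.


The radius of 1/(1 - 24x) is 1/24 (nearest singularity at x = 1/24), and the radius of 1/(1 - 17x) is 1/17.
The product f(x)*g(x) = 1/((1 - 24x)(1 - 17x)) has singularities at both 1/24 and 1/17, so its radius of convergence is the distance to the nearest one:
min(1/24, 1/17) = 1/24.

1/24


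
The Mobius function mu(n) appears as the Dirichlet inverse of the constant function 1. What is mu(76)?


76 has a squared prime factor, so mu(76) = 0.
Factorization reveals a repeated prime.

0


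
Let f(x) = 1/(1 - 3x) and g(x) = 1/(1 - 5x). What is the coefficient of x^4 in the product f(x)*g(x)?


The coefficient of x^n in f*g is the Cauchy product: sum_{k=0}^{n} a^k * b^(n-k).
With a=3, b=5, n=4:
sum_{k=0}^{4} 3^k * 5^(4-k)
= 1441

1441


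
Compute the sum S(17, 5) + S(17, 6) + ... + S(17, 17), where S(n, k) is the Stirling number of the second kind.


By definition, S(n, k) counts partitions of an n-set into exactly k nonempty blocks.
Computing row n = 17 for k = 5..17:
S(17, k): 5652751651, 17505749898, 25708104786, 20415995028, 9528822303, 2758334150, 512060978, 62022324, 4910178, 249900, 7820, 136, 1
Sum = 82149009153.

82149009153


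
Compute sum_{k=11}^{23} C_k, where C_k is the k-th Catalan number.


C_11 through C_23: 58786, 208012, 742900, 2674440, 9694845, 35357670, 129644790, 477638700, 1767263190, 6564120420, 24466267020, 91482563640, 343059613650
Sum = 58786 + 208012 + 742900 + 2674440 + 9694845 + 35357670 + 129644790 + 477638700 + 1767263190 + 6564120420 + 24466267020 + 91482563640 + 343059613650
= 467995848063

467995848063


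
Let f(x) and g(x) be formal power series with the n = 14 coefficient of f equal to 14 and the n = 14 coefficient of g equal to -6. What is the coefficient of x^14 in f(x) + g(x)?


Addition of formal power series is termwise.
The coefficient of x^14 in f + g = 14 + -6
= 8

8


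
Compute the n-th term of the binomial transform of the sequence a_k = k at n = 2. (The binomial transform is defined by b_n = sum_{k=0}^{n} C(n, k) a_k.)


With a_k = k, b_n = sum_{k=0}^{n} C(n, k) k. Using k * C(n, k) = n * C(n-1, k-1) gives b_n = n * sum_{k>=1} C(n-1, k-1) = n * 2^(n-1).
For n = 2: 2 * 2^1 = 2 * 2 = 4.

4


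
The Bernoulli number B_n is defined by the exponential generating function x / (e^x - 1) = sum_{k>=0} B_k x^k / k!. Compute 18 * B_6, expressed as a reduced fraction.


Bernoulli numbers can also be computed recursively via B_0 = 1 and sum_{j=0}^{m} C(m+1, j) B_j = 0 for m >= 1. Odd-index Bernoulli numbers vanish for k >= 3.
Computing B_6 = 1/42, so 18 * B_6 = 18 * 1/42 = 3/7.

3/7


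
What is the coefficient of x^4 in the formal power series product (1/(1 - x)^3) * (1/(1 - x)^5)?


Combine the factors: (1/(1 - x)^3) * (1/(1 - x)^5) = 1/(1 - x)^8.
Then use 1/(1 - x)^r = sum_{k>=0} C(k + r - 1, r - 1) x^k with r = 8 and k = 4:
C(11, 7) = 330.

330


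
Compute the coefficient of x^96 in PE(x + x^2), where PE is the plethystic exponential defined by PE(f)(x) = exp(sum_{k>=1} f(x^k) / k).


With f(x) = x + x^2, the exponent is sum_{k>=1} (x^k + x^(2k)) / k = -ln(1 - x) - ln(1 - x^2). Exponentiating:
PE(x + x^2) = 1 / ((1 - x)(1 - x^2)).
This is the generating function for partitions of n into parts of size 1 or 2. The number of 2's can be any j in 0..48, and the rest are 1's, so
[x^96] = floor(96/2) + 1 = 49.

49


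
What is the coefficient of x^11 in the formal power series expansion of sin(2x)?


The Maclaurin series is sin(t) = sum_{k>=0} (-1)^k t^(2k+1) / (2k+1)!, so substituting t = 2x, only odd powers of x are nonzero, with coefficient of x^(2k+1) equal to (-1)^k 2^(2k+1) / (2k+1)!.
Write 11 = 2*5 + 1, giving the coefficient (-1)^5 * 2^11 / 11! = -2048/39916800 = -8/155925.

-8/155925


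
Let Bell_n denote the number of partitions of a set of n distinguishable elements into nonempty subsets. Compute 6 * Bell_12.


Bell_12 can be computed from the Bell triangle or from Dobinski's identity Bell_n = (1/e) * sum_{k>=0} k^n / k!.
Computing Bell_12 = 4213597.
Then 6 * 4213597 = 25281582.

25281582


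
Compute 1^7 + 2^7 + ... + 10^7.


This power sum has a closed form given by Faulhaber's formula
sum_{k=1}^{m} k^p = (1 / (p + 1)) * sum_{j=0}^{p} C(p + 1, j) B_j m^(p + 1 - j),
but for small m direct computation is fastest:
1 + 128 + 2187 + 16384 + 78125 + 279936 + 823543 + 2097152 + 4782969 + 10000000 = 18080425.

18080425


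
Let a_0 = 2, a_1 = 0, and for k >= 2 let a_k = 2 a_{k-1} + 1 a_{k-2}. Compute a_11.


Iterating the recurrence forward:
a_0 = 2
a_1 = 0
a_2 = 2*0 + 1*2 = 2
a_3 = 2*2 + 1*0 = 4
a_4 = 2*4 + 1*2 = 10
a_5 = 2*10 + 1*4 = 24
a_6 = 2*24 + 1*10 = 58
a_7 = 2*58 + 1*24 = 140
a_8 = 2*140 + 1*58 = 338
a_9 = 2*338 + 1*140 = 816
a_10 = 2*816 + 1*338 = 1970
a_11 = 2*1970 + 1*816 = 4756
So a_11 = 4756.

4756


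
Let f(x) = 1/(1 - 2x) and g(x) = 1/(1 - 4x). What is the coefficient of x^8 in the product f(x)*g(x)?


The coefficient of x^n in f*g is the Cauchy product: sum_{k=0}^{n} a^k * b^(n-k).
With a=2, b=4, n=8:
sum_{k=0}^{8} 2^k * 4^(8-k)
= 130816

130816


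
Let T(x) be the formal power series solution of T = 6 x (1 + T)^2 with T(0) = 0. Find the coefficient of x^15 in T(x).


Apply the Lagrange inversion formula: if T = 6 x * phi(T) with phi(t) = (1 + t)^2, then [x^n] T = 6^n * (1/n) [t^(n-1)] phi(t)^n = 6^n * (1/n) [t^(n-1)] (1 + t)^(2n) = 6^n * (1/n) C(2n, n-1).
Using the identity C(2n, n-1) = C(2n, n) * n / (n+1), the unscaled factor equals C(2n, n) / (n+1) = C_n, the n-th Catalan number.
For n = 15: C_15 = C(30, 15) / 16 = 155117520/16 = 9694845.
With the 6^15 = 470184984576 factor, the coefficient is 470184984576 * 9694845 = 4558370546791710720.

4558370546791710720


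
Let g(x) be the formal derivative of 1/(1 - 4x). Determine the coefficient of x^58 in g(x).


Differentiate termwise: d/dx sum_{k>=0} 4^k x^k = sum_{k>=1} k 4^k x^(k-1) = sum_{j>=0} (j+1) 4^(j+1) x^j.
Equivalently, d/dx [1/(1 - 4x)] = 4/(1 - 4x)^2.
For j = 58: 59 * 4^59 = 59 * 332306998946228968225951765070086144 = 19606112937827509125331154139135082496.

19606112937827509125331154139135082496


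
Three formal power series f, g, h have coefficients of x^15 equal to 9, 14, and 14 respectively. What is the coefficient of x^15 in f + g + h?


Series addition is componentwise:
9 + 14 + 14
= 37

37


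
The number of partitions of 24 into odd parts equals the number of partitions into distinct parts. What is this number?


Computing partitions of 24 into odd parts (1, 3, 5, ...):
Using the generating function prod_{k>=0} 1/(1-x^(2k+1)),
the count is 122

122


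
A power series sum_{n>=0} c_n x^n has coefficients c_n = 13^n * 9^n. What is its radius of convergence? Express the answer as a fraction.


By the root test (Cauchy-Hadamard), the radius is R = 1 / limsup_n |c_n|^(1/n).
Here |c_n|^(1/n) = (13^n * 9^n)^(1/n) = 13 * 9 = 117 for all n.
So R = 1/117 = 1/117.

1/117


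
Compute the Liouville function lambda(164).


The Liouville function is lambda(k) = (-1)^Omega(k), where Omega(k) counts the prime factors of k with multiplicity.
Factoring: 164 = 2 * 2 * 41, so Omega(164) = 3.
lambda(164) = (-1)^3 = -1.

-1


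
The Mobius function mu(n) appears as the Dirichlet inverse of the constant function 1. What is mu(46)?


46 = 2 * 23 (all distinct primes).
mu(46) = (-1)^2 = 1

1


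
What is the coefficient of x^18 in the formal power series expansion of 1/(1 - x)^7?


The negative binomial / multiset identity is
1/(1 - x)^r = sum_{k>=0} C(k + r - 1, r - 1) x^k.
Here r = 7 and k = 18, so the coefficient is
C(18 + 6, 6) = C(24, 6)
= 134596

134596


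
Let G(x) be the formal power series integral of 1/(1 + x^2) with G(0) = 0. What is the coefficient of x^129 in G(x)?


1/(1 + x^2) = sum_{j>=0} (-1)^j x^(2j). Integrating termwise with G(0) = 0:
G(x) = sum_{j>=0} (-1)^j x^(2j+1) / (2j+1) = arctan(x).
Only odd powers are nonzero. For x^129 write 129 = 2*64 + 1, giving
(-1)^64 / 129 = 1/129 = 1/129.

1/129


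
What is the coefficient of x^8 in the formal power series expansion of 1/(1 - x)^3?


The expansion 1/(1 - x)^r = sum_{k>=0} C(k + r - 1, r - 1) x^k follows from the multiset / negative-binomial theorem (or from repeated differentiation of the geometric series).
For r = 3 and k = 8:
C(10, 2) = 3628800 / (2 * 40320) = 45.

45


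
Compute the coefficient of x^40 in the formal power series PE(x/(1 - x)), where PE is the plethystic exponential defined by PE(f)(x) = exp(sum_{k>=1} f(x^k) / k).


For f(x) = x/(1 - x) we have
sum_{k>=1} f(x^k) / k = sum_{k>=1} (1/k) * x^k / (1 - x^k) = sum_{k, m >= 1} x^(k m) / k,
which after exponentiating simplifies to
PE(x/(1 - x)) = prod_{k>=1} 1 / (1 - x^k).
This is the generating function for the partition function p(n), so the coefficient of x^40 is p(40).
Computing p(40) by dynamic programming over parts 1, 2, ..., 40: p(40) = 37338.

37338


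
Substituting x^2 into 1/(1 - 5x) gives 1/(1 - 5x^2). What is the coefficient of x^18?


The coefficient of x^(2m) in 1/(1 - 5x^2) is 5^m.
With n = 18 = 2*9, the coefficient is 5^9 = 1953125.

1953125


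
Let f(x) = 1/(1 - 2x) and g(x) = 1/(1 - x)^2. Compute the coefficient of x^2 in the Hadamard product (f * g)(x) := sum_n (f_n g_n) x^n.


f has coefficients f_k = 2^k. For g = 1/(1 - x)^2 the coefficient is g_k = C(k + 1, 1) = k + 1. The Hadamard coefficient is (f * g)_k = 2^k * (k + 1).
For k = 2: 2^2 * 3 = 4 * 3 = 12.

12


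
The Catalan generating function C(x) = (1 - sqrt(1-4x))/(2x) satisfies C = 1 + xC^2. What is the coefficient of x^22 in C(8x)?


Substituting x -> 8x scales the n-th coefficient by 8^n, so [x^22] C(8x) = 8^22 * C_22.
C_22 = C(2*22, 22)/(23) = 2104098963720/23 = 91482563640.
So 8^22 * 91482563640 = 73786976294838206464 * 91482563640 = 6750221754695707626346339368960.

6750221754695707626346339368960


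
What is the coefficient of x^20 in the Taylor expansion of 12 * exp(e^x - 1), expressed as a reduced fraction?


exp(e^x - 1) = sum_{k>=0} Bell_k x^k / k!, where Bell_k is the k-th Bell number.
So the coefficient of x^20 is 12 * Bell_20 / 20!.
Computing: Bell_20 = 51724158235372 and 20! = 2432902008176640000, giving
12 * 51724158235372/2432902008176640000 = 263898766507/1034397112320000.

263898766507/1034397112320000


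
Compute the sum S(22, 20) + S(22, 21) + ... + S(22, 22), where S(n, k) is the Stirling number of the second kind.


By definition, S(n, k) counts partitions of an n-set into exactly k nonempty blocks.
Computing row n = 22 for k = 20..22:
S(22, k): 23485, 231, 1
Sum = 23717.

23717


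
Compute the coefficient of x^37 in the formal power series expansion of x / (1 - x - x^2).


Let f(x) = sum_{k>=0} a_k x^k. Multiplying f(x) * (1 - x - x^2) = x and matching coefficients gives a_0 = 0, a_1 = 1, and a_k = a_{k-1} + a_{k-2} for k >= 2. These are the Fibonacci numbers F_k.
Iterating from F_0 = 0, F_1 = 1:
F_0=0, F_1=1, F_2=1, F_3=2, F_4=3, F_5=5, F_6=8, F_7=13, F_8=21, F_9=34, ...
F_37 = 24157817.

24157817


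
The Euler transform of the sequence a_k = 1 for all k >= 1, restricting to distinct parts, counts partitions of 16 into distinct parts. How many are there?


Partitions of 16 into distinct parts can be computed via generating function.
Product (1+x)(1+x^2)(1+x^3)...
The coefficient of x^16 = 32

32


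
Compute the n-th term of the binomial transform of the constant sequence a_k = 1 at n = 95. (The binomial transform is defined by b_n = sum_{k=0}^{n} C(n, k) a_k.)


With a_k = 1 for all k, b_n = sum_{k=0}^{n} C(n, k) = 2^n by the binomial theorem.
For n = 95: 2^95 = 39614081257132168796771975168.

39614081257132168796771975168


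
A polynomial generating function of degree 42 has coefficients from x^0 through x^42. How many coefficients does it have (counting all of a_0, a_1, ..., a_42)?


A polynomial of degree 42 takes the form a_0 + a_1 x + ... + a_42 x^42.
The number of coefficients is 42 + 1 = 43.

43


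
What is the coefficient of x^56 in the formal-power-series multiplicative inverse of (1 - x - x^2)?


Let the inverse be f(x) = sum_{k>=0} a_k x^k. From f(x) * (1 - x - x^2) = 1 and matching coefficients:
 x^0: a_0 = 1.
 x^1: a_1 - a_0 = 0, so a_1 = 1.
 x^k (k >= 2): a_k - a_{k-1} - a_{k-2} = 0, i.e. a_k = a_{k-1} + a_{k-2}.
This is the Fibonacci-type recurrence shifted so that a_0 = a_1 = 1.
Iterating: a_0=1, a_1=1, a_2=2, a_3=3, a_4=5, a_5=8, a_6=13, a_7=21, a_8=34, a_9=55, ...
a_56 = 365435296162.

365435296162


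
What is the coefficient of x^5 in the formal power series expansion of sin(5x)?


The Maclaurin series is sin(t) = sum_{k>=0} (-1)^k t^(2k+1) / (2k+1)!, so substituting t = 5x, only odd powers of x are nonzero, with coefficient of x^(2k+1) equal to (-1)^k 5^(2k+1) / (2k+1)!.
Write 5 = 2*2 + 1, giving the coefficient (-1)^2 * 5^5 / 5! = 3125/120 = 625/24.

625/24


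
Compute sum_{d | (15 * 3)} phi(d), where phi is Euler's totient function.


First, 15 * 3 = 45. One classical identity is sum_{d | n} phi(d) = n (each k in [1, n] has a unique gcd with n, and among the k's with gcd(k, n) = n/d there are phi(d) of them). So the sum equals 45. We also verify directly:
Divisors of 45: 1, 3, 5, 9, 15, 45.
phi values: 1, 2, 4, 6, 8, 24.
Sum = 45.

45


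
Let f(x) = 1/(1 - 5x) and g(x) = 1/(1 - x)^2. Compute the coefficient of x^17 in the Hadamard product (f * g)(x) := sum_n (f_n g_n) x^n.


f has coefficients f_k = 5^k. For g = 1/(1 - x)^2 the coefficient is g_k = C(k + 1, 1) = k + 1. The Hadamard coefficient is (f * g)_k = 5^k * (k + 1).
For k = 17: 5^17 * 18 = 762939453125 * 18 = 13732910156250.

13732910156250


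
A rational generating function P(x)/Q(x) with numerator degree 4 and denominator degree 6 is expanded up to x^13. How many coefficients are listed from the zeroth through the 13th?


Expanding up to x^13 gives the coefficients for x^0, x^1, ..., x^13.
That is 13 + 1 = 14 coefficients in total.

14


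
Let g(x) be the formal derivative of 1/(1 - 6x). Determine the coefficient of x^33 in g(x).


Differentiate termwise: d/dx sum_{k>=0} 6^k x^k = sum_{k>=1} k 6^k x^(k-1) = sum_{j>=0} (j+1) 6^(j+1) x^j.
Equivalently, d/dx [1/(1 - 6x)] = 6/(1 - 6x)^2.
For j = 33: 34 * 6^34 = 34 * 286511799958070431838109696 = 9741401198574394682495729664.

9741401198574394682495729664


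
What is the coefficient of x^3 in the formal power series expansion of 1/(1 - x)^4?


The expansion 1/(1 - x)^r = sum_{k>=0} C(k + r - 1, r - 1) x^k follows from the multiset / negative-binomial theorem (or from repeated differentiation of the geometric series).
For r = 4 and k = 3:
C(6, 3) = 720 / (6 * 6) = 20.

20


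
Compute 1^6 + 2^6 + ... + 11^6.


This power sum has a closed form given by Faulhaber's formula
sum_{k=1}^{m} k^p = (1 / (p + 1)) * sum_{j=0}^{p} C(p + 1, j) B_j m^(p + 1 - j),
but for small m direct computation is fastest:
1 + 64 + 729 + 4096 + 15625 + 46656 + 117649 + 262144 + 531441 + 1000000 + 1771561 = 3749966.

3749966
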